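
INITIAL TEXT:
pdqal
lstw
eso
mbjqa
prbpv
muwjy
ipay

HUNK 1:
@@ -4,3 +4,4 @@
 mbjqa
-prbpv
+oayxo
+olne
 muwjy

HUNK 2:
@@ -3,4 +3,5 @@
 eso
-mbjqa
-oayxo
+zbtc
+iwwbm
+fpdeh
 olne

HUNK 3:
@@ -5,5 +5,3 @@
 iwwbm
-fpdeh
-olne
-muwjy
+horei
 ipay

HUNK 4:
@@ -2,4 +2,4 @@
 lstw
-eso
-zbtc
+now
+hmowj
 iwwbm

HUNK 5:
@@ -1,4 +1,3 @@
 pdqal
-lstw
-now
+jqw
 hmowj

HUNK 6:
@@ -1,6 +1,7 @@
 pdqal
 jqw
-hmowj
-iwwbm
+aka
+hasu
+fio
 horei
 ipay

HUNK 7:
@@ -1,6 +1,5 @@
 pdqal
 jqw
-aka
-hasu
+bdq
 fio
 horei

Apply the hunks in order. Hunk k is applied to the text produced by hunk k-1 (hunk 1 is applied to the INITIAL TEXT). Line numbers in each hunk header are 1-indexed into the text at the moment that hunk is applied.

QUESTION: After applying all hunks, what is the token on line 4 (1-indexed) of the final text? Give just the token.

Answer: fio

Derivation:
Hunk 1: at line 4 remove [prbpv] add [oayxo,olne] -> 8 lines: pdqal lstw eso mbjqa oayxo olne muwjy ipay
Hunk 2: at line 3 remove [mbjqa,oayxo] add [zbtc,iwwbm,fpdeh] -> 9 lines: pdqal lstw eso zbtc iwwbm fpdeh olne muwjy ipay
Hunk 3: at line 5 remove [fpdeh,olne,muwjy] add [horei] -> 7 lines: pdqal lstw eso zbtc iwwbm horei ipay
Hunk 4: at line 2 remove [eso,zbtc] add [now,hmowj] -> 7 lines: pdqal lstw now hmowj iwwbm horei ipay
Hunk 5: at line 1 remove [lstw,now] add [jqw] -> 6 lines: pdqal jqw hmowj iwwbm horei ipay
Hunk 6: at line 1 remove [hmowj,iwwbm] add [aka,hasu,fio] -> 7 lines: pdqal jqw aka hasu fio horei ipay
Hunk 7: at line 1 remove [aka,hasu] add [bdq] -> 6 lines: pdqal jqw bdq fio horei ipay
Final line 4: fio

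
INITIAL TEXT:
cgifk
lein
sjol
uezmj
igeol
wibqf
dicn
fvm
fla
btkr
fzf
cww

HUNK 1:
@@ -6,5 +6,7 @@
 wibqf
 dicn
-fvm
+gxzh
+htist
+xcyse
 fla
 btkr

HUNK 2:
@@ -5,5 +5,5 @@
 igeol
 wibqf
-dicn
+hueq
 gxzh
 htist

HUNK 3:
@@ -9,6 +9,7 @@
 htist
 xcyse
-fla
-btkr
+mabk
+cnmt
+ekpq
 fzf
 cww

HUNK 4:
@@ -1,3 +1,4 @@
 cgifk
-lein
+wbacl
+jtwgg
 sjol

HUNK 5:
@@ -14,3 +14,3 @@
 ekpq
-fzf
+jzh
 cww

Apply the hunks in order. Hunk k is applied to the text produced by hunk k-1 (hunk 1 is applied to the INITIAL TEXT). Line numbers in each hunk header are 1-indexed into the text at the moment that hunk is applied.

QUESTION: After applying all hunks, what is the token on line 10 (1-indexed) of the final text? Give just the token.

Answer: htist

Derivation:
Hunk 1: at line 6 remove [fvm] add [gxzh,htist,xcyse] -> 14 lines: cgifk lein sjol uezmj igeol wibqf dicn gxzh htist xcyse fla btkr fzf cww
Hunk 2: at line 5 remove [dicn] add [hueq] -> 14 lines: cgifk lein sjol uezmj igeol wibqf hueq gxzh htist xcyse fla btkr fzf cww
Hunk 3: at line 9 remove [fla,btkr] add [mabk,cnmt,ekpq] -> 15 lines: cgifk lein sjol uezmj igeol wibqf hueq gxzh htist xcyse mabk cnmt ekpq fzf cww
Hunk 4: at line 1 remove [lein] add [wbacl,jtwgg] -> 16 lines: cgifk wbacl jtwgg sjol uezmj igeol wibqf hueq gxzh htist xcyse mabk cnmt ekpq fzf cww
Hunk 5: at line 14 remove [fzf] add [jzh] -> 16 lines: cgifk wbacl jtwgg sjol uezmj igeol wibqf hueq gxzh htist xcyse mabk cnmt ekpq jzh cww
Final line 10: htist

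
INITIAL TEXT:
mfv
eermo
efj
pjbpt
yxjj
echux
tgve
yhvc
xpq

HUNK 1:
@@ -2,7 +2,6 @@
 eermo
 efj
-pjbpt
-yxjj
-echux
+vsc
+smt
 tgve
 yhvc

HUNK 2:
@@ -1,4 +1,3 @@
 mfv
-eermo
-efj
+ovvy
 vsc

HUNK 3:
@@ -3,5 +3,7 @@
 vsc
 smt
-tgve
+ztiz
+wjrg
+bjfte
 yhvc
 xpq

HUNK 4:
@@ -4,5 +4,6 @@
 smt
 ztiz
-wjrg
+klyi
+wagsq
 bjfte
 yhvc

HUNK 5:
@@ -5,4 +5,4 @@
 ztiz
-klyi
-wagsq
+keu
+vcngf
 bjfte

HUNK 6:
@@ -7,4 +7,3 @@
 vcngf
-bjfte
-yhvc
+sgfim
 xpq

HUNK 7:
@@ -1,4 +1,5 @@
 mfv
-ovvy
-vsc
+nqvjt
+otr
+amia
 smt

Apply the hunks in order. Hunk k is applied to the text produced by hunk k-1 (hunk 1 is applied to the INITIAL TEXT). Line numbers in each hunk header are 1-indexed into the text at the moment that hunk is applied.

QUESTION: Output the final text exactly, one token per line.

Hunk 1: at line 2 remove [pjbpt,yxjj,echux] add [vsc,smt] -> 8 lines: mfv eermo efj vsc smt tgve yhvc xpq
Hunk 2: at line 1 remove [eermo,efj] add [ovvy] -> 7 lines: mfv ovvy vsc smt tgve yhvc xpq
Hunk 3: at line 3 remove [tgve] add [ztiz,wjrg,bjfte] -> 9 lines: mfv ovvy vsc smt ztiz wjrg bjfte yhvc xpq
Hunk 4: at line 4 remove [wjrg] add [klyi,wagsq] -> 10 lines: mfv ovvy vsc smt ztiz klyi wagsq bjfte yhvc xpq
Hunk 5: at line 5 remove [klyi,wagsq] add [keu,vcngf] -> 10 lines: mfv ovvy vsc smt ztiz keu vcngf bjfte yhvc xpq
Hunk 6: at line 7 remove [bjfte,yhvc] add [sgfim] -> 9 lines: mfv ovvy vsc smt ztiz keu vcngf sgfim xpq
Hunk 7: at line 1 remove [ovvy,vsc] add [nqvjt,otr,amia] -> 10 lines: mfv nqvjt otr amia smt ztiz keu vcngf sgfim xpq

Answer: mfv
nqvjt
otr
amia
smt
ztiz
keu
vcngf
sgfim
xpq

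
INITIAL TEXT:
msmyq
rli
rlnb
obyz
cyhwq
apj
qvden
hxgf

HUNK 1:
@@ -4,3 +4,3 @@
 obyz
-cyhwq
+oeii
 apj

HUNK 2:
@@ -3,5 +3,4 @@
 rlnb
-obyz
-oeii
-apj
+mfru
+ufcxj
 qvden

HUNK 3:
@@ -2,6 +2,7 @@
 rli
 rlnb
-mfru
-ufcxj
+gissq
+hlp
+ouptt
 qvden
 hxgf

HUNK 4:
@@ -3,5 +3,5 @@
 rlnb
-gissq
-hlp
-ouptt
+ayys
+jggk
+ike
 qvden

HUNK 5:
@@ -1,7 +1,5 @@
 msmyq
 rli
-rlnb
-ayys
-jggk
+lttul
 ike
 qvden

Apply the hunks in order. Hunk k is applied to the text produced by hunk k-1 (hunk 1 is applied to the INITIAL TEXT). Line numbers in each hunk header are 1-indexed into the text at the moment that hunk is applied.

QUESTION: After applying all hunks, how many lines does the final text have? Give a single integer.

Answer: 6

Derivation:
Hunk 1: at line 4 remove [cyhwq] add [oeii] -> 8 lines: msmyq rli rlnb obyz oeii apj qvden hxgf
Hunk 2: at line 3 remove [obyz,oeii,apj] add [mfru,ufcxj] -> 7 lines: msmyq rli rlnb mfru ufcxj qvden hxgf
Hunk 3: at line 2 remove [mfru,ufcxj] add [gissq,hlp,ouptt] -> 8 lines: msmyq rli rlnb gissq hlp ouptt qvden hxgf
Hunk 4: at line 3 remove [gissq,hlp,ouptt] add [ayys,jggk,ike] -> 8 lines: msmyq rli rlnb ayys jggk ike qvden hxgf
Hunk 5: at line 1 remove [rlnb,ayys,jggk] add [lttul] -> 6 lines: msmyq rli lttul ike qvden hxgf
Final line count: 6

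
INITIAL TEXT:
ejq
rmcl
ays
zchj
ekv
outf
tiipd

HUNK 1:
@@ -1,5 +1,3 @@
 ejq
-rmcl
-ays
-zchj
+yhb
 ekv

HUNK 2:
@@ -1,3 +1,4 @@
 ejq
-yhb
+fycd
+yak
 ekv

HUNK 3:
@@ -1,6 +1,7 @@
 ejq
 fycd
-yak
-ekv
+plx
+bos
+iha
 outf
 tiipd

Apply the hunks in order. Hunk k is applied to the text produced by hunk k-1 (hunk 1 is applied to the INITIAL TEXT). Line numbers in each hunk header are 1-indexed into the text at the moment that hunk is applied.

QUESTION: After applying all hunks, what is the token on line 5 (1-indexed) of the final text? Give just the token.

Hunk 1: at line 1 remove [rmcl,ays,zchj] add [yhb] -> 5 lines: ejq yhb ekv outf tiipd
Hunk 2: at line 1 remove [yhb] add [fycd,yak] -> 6 lines: ejq fycd yak ekv outf tiipd
Hunk 3: at line 1 remove [yak,ekv] add [plx,bos,iha] -> 7 lines: ejq fycd plx bos iha outf tiipd
Final line 5: iha

Answer: iha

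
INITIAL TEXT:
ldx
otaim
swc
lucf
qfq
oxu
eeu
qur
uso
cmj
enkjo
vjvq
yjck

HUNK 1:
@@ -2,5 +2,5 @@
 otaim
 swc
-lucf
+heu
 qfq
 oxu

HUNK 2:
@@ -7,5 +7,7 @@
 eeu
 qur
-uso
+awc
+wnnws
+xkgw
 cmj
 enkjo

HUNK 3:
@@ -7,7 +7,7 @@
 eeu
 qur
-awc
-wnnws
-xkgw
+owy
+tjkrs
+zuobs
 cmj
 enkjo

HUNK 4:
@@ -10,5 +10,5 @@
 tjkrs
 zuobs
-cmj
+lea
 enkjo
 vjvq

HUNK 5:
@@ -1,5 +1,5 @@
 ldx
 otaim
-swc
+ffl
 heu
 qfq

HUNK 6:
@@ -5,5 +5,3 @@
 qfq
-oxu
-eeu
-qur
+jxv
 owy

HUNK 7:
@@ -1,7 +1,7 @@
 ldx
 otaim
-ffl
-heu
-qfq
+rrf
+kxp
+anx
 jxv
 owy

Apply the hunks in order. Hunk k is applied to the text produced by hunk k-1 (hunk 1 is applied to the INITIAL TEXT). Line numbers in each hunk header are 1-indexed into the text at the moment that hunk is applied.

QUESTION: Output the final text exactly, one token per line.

Hunk 1: at line 2 remove [lucf] add [heu] -> 13 lines: ldx otaim swc heu qfq oxu eeu qur uso cmj enkjo vjvq yjck
Hunk 2: at line 7 remove [uso] add [awc,wnnws,xkgw] -> 15 lines: ldx otaim swc heu qfq oxu eeu qur awc wnnws xkgw cmj enkjo vjvq yjck
Hunk 3: at line 7 remove [awc,wnnws,xkgw] add [owy,tjkrs,zuobs] -> 15 lines: ldx otaim swc heu qfq oxu eeu qur owy tjkrs zuobs cmj enkjo vjvq yjck
Hunk 4: at line 10 remove [cmj] add [lea] -> 15 lines: ldx otaim swc heu qfq oxu eeu qur owy tjkrs zuobs lea enkjo vjvq yjck
Hunk 5: at line 1 remove [swc] add [ffl] -> 15 lines: ldx otaim ffl heu qfq oxu eeu qur owy tjkrs zuobs lea enkjo vjvq yjck
Hunk 6: at line 5 remove [oxu,eeu,qur] add [jxv] -> 13 lines: ldx otaim ffl heu qfq jxv owy tjkrs zuobs lea enkjo vjvq yjck
Hunk 7: at line 1 remove [ffl,heu,qfq] add [rrf,kxp,anx] -> 13 lines: ldx otaim rrf kxp anx jxv owy tjkrs zuobs lea enkjo vjvq yjck

Answer: ldx
otaim
rrf
kxp
anx
jxv
owy
tjkrs
zuobs
lea
enkjo
vjvq
yjck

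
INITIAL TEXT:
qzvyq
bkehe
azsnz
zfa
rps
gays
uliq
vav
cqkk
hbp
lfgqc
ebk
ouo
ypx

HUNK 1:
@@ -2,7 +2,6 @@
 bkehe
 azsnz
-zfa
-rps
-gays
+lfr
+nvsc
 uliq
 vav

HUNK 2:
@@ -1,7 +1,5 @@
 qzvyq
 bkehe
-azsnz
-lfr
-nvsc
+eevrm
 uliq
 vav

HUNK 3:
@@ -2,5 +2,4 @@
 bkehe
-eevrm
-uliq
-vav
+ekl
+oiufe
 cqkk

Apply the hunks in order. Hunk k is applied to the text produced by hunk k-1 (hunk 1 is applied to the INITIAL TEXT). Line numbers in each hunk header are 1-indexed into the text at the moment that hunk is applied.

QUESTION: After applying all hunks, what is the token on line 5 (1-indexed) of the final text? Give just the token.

Hunk 1: at line 2 remove [zfa,rps,gays] add [lfr,nvsc] -> 13 lines: qzvyq bkehe azsnz lfr nvsc uliq vav cqkk hbp lfgqc ebk ouo ypx
Hunk 2: at line 1 remove [azsnz,lfr,nvsc] add [eevrm] -> 11 lines: qzvyq bkehe eevrm uliq vav cqkk hbp lfgqc ebk ouo ypx
Hunk 3: at line 2 remove [eevrm,uliq,vav] add [ekl,oiufe] -> 10 lines: qzvyq bkehe ekl oiufe cqkk hbp lfgqc ebk ouo ypx
Final line 5: cqkk

Answer: cqkk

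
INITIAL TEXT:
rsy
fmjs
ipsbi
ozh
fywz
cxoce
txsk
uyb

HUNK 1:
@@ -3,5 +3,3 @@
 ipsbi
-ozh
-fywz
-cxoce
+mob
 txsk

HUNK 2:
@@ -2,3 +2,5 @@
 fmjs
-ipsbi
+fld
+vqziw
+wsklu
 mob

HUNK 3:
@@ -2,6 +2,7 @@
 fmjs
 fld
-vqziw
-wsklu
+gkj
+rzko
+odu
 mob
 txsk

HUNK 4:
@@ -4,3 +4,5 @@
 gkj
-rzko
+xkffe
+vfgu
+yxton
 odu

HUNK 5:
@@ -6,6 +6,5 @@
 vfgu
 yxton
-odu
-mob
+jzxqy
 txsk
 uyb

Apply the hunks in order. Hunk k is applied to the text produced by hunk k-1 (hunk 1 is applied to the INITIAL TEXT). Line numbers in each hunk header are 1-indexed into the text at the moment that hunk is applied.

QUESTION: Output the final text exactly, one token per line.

Hunk 1: at line 3 remove [ozh,fywz,cxoce] add [mob] -> 6 lines: rsy fmjs ipsbi mob txsk uyb
Hunk 2: at line 2 remove [ipsbi] add [fld,vqziw,wsklu] -> 8 lines: rsy fmjs fld vqziw wsklu mob txsk uyb
Hunk 3: at line 2 remove [vqziw,wsklu] add [gkj,rzko,odu] -> 9 lines: rsy fmjs fld gkj rzko odu mob txsk uyb
Hunk 4: at line 4 remove [rzko] add [xkffe,vfgu,yxton] -> 11 lines: rsy fmjs fld gkj xkffe vfgu yxton odu mob txsk uyb
Hunk 5: at line 6 remove [odu,mob] add [jzxqy] -> 10 lines: rsy fmjs fld gkj xkffe vfgu yxton jzxqy txsk uyb

Answer: rsy
fmjs
fld
gkj
xkffe
vfgu
yxton
jzxqy
txsk
uyb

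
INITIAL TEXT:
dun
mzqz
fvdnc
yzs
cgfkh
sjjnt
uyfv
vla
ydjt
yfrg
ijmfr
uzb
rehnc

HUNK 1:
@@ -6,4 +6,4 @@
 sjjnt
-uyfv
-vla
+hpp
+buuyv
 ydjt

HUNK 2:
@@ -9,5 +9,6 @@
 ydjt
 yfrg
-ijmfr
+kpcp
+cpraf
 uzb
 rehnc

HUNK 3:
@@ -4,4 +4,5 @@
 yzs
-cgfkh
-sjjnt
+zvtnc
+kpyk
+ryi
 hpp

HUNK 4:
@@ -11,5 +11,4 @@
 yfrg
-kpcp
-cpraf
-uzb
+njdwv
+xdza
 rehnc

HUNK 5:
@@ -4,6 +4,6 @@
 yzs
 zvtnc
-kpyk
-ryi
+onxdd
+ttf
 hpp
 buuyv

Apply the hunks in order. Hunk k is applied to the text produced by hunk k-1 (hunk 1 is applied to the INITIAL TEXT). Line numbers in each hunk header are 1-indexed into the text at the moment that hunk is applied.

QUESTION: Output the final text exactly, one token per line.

Hunk 1: at line 6 remove [uyfv,vla] add [hpp,buuyv] -> 13 lines: dun mzqz fvdnc yzs cgfkh sjjnt hpp buuyv ydjt yfrg ijmfr uzb rehnc
Hunk 2: at line 9 remove [ijmfr] add [kpcp,cpraf] -> 14 lines: dun mzqz fvdnc yzs cgfkh sjjnt hpp buuyv ydjt yfrg kpcp cpraf uzb rehnc
Hunk 3: at line 4 remove [cgfkh,sjjnt] add [zvtnc,kpyk,ryi] -> 15 lines: dun mzqz fvdnc yzs zvtnc kpyk ryi hpp buuyv ydjt yfrg kpcp cpraf uzb rehnc
Hunk 4: at line 11 remove [kpcp,cpraf,uzb] add [njdwv,xdza] -> 14 lines: dun mzqz fvdnc yzs zvtnc kpyk ryi hpp buuyv ydjt yfrg njdwv xdza rehnc
Hunk 5: at line 4 remove [kpyk,ryi] add [onxdd,ttf] -> 14 lines: dun mzqz fvdnc yzs zvtnc onxdd ttf hpp buuyv ydjt yfrg njdwv xdza rehnc

Answer: dun
mzqz
fvdnc
yzs
zvtnc
onxdd
ttf
hpp
buuyv
ydjt
yfrg
njdwv
xdza
rehnc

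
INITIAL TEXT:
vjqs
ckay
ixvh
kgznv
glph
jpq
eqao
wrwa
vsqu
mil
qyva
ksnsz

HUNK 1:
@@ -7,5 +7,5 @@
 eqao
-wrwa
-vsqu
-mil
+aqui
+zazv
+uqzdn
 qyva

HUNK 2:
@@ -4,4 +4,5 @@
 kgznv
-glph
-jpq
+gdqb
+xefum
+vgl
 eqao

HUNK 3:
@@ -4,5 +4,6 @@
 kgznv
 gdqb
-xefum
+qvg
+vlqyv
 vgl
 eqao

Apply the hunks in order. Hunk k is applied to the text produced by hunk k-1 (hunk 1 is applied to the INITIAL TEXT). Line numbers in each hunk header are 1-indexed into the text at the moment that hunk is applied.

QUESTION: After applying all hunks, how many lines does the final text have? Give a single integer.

Answer: 14

Derivation:
Hunk 1: at line 7 remove [wrwa,vsqu,mil] add [aqui,zazv,uqzdn] -> 12 lines: vjqs ckay ixvh kgznv glph jpq eqao aqui zazv uqzdn qyva ksnsz
Hunk 2: at line 4 remove [glph,jpq] add [gdqb,xefum,vgl] -> 13 lines: vjqs ckay ixvh kgznv gdqb xefum vgl eqao aqui zazv uqzdn qyva ksnsz
Hunk 3: at line 4 remove [xefum] add [qvg,vlqyv] -> 14 lines: vjqs ckay ixvh kgznv gdqb qvg vlqyv vgl eqao aqui zazv uqzdn qyva ksnsz
Final line count: 14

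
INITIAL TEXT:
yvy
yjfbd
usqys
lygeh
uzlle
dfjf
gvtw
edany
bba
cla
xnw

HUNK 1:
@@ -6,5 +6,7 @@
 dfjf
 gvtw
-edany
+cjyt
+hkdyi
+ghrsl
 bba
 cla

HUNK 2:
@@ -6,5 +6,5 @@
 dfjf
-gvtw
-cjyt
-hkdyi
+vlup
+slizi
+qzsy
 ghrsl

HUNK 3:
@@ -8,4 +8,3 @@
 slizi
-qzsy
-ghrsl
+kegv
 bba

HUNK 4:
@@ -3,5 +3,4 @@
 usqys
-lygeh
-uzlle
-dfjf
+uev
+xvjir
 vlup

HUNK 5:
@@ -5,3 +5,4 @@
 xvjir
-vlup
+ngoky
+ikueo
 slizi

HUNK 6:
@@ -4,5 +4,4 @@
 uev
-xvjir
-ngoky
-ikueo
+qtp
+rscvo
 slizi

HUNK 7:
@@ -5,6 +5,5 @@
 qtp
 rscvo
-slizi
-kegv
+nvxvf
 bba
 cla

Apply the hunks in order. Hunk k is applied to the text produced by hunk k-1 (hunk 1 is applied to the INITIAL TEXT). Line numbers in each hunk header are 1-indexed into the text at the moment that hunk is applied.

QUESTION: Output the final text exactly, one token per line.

Hunk 1: at line 6 remove [edany] add [cjyt,hkdyi,ghrsl] -> 13 lines: yvy yjfbd usqys lygeh uzlle dfjf gvtw cjyt hkdyi ghrsl bba cla xnw
Hunk 2: at line 6 remove [gvtw,cjyt,hkdyi] add [vlup,slizi,qzsy] -> 13 lines: yvy yjfbd usqys lygeh uzlle dfjf vlup slizi qzsy ghrsl bba cla xnw
Hunk 3: at line 8 remove [qzsy,ghrsl] add [kegv] -> 12 lines: yvy yjfbd usqys lygeh uzlle dfjf vlup slizi kegv bba cla xnw
Hunk 4: at line 3 remove [lygeh,uzlle,dfjf] add [uev,xvjir] -> 11 lines: yvy yjfbd usqys uev xvjir vlup slizi kegv bba cla xnw
Hunk 5: at line 5 remove [vlup] add [ngoky,ikueo] -> 12 lines: yvy yjfbd usqys uev xvjir ngoky ikueo slizi kegv bba cla xnw
Hunk 6: at line 4 remove [xvjir,ngoky,ikueo] add [qtp,rscvo] -> 11 lines: yvy yjfbd usqys uev qtp rscvo slizi kegv bba cla xnw
Hunk 7: at line 5 remove [slizi,kegv] add [nvxvf] -> 10 lines: yvy yjfbd usqys uev qtp rscvo nvxvf bba cla xnw

Answer: yvy
yjfbd
usqys
uev
qtp
rscvo
nvxvf
bba
cla
xnw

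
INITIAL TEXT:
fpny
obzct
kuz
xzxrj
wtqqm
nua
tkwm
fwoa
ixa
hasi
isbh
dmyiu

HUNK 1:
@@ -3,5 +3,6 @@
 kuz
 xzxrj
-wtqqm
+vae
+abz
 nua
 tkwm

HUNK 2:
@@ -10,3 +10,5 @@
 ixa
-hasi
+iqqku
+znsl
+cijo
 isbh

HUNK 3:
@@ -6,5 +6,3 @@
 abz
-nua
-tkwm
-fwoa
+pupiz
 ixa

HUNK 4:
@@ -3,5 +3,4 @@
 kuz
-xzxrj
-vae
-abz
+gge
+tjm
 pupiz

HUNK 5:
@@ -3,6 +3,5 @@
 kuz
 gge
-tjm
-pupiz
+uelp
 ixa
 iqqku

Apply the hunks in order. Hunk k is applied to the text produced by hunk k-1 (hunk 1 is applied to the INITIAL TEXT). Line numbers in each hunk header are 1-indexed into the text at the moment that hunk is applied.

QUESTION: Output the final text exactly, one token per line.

Answer: fpny
obzct
kuz
gge
uelp
ixa
iqqku
znsl
cijo
isbh
dmyiu

Derivation:
Hunk 1: at line 3 remove [wtqqm] add [vae,abz] -> 13 lines: fpny obzct kuz xzxrj vae abz nua tkwm fwoa ixa hasi isbh dmyiu
Hunk 2: at line 10 remove [hasi] add [iqqku,znsl,cijo] -> 15 lines: fpny obzct kuz xzxrj vae abz nua tkwm fwoa ixa iqqku znsl cijo isbh dmyiu
Hunk 3: at line 6 remove [nua,tkwm,fwoa] add [pupiz] -> 13 lines: fpny obzct kuz xzxrj vae abz pupiz ixa iqqku znsl cijo isbh dmyiu
Hunk 4: at line 3 remove [xzxrj,vae,abz] add [gge,tjm] -> 12 lines: fpny obzct kuz gge tjm pupiz ixa iqqku znsl cijo isbh dmyiu
Hunk 5: at line 3 remove [tjm,pupiz] add [uelp] -> 11 lines: fpny obzct kuz gge uelp ixa iqqku znsl cijo isbh dmyiu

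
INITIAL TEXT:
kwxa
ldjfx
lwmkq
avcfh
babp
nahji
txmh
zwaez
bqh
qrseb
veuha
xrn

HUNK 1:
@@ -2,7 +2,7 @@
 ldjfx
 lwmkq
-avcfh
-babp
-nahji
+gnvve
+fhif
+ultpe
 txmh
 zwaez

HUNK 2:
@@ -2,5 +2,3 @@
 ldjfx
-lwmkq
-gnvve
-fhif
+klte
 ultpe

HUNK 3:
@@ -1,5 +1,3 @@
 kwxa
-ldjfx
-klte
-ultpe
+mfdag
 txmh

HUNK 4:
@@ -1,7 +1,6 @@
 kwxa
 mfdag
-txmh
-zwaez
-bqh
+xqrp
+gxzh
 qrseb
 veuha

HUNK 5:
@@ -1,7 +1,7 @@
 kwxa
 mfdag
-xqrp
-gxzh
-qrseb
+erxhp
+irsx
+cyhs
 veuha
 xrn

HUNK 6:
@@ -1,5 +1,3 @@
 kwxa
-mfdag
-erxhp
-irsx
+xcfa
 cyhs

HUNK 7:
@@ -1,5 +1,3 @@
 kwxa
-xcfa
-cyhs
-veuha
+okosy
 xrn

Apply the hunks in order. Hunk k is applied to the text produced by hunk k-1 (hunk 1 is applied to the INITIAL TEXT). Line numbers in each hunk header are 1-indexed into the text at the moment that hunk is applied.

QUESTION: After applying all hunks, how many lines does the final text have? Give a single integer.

Hunk 1: at line 2 remove [avcfh,babp,nahji] add [gnvve,fhif,ultpe] -> 12 lines: kwxa ldjfx lwmkq gnvve fhif ultpe txmh zwaez bqh qrseb veuha xrn
Hunk 2: at line 2 remove [lwmkq,gnvve,fhif] add [klte] -> 10 lines: kwxa ldjfx klte ultpe txmh zwaez bqh qrseb veuha xrn
Hunk 3: at line 1 remove [ldjfx,klte,ultpe] add [mfdag] -> 8 lines: kwxa mfdag txmh zwaez bqh qrseb veuha xrn
Hunk 4: at line 1 remove [txmh,zwaez,bqh] add [xqrp,gxzh] -> 7 lines: kwxa mfdag xqrp gxzh qrseb veuha xrn
Hunk 5: at line 1 remove [xqrp,gxzh,qrseb] add [erxhp,irsx,cyhs] -> 7 lines: kwxa mfdag erxhp irsx cyhs veuha xrn
Hunk 6: at line 1 remove [mfdag,erxhp,irsx] add [xcfa] -> 5 lines: kwxa xcfa cyhs veuha xrn
Hunk 7: at line 1 remove [xcfa,cyhs,veuha] add [okosy] -> 3 lines: kwxa okosy xrn
Final line count: 3

Answer: 3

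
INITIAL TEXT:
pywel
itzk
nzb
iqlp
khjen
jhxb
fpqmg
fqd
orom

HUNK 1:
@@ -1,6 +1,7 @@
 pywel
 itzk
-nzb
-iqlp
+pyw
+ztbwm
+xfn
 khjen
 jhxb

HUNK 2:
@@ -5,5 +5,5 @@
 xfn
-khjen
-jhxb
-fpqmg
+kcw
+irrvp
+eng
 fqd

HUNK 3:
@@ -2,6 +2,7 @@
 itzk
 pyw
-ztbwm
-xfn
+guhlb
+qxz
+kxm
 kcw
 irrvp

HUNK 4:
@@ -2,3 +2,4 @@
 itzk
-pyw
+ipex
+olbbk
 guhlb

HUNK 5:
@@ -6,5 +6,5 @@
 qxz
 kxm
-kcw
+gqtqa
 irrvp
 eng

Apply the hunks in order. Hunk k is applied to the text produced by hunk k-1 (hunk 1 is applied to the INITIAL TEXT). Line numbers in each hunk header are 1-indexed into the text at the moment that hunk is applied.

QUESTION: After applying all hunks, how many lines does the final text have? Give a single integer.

Hunk 1: at line 1 remove [nzb,iqlp] add [pyw,ztbwm,xfn] -> 10 lines: pywel itzk pyw ztbwm xfn khjen jhxb fpqmg fqd orom
Hunk 2: at line 5 remove [khjen,jhxb,fpqmg] add [kcw,irrvp,eng] -> 10 lines: pywel itzk pyw ztbwm xfn kcw irrvp eng fqd orom
Hunk 3: at line 2 remove [ztbwm,xfn] add [guhlb,qxz,kxm] -> 11 lines: pywel itzk pyw guhlb qxz kxm kcw irrvp eng fqd orom
Hunk 4: at line 2 remove [pyw] add [ipex,olbbk] -> 12 lines: pywel itzk ipex olbbk guhlb qxz kxm kcw irrvp eng fqd orom
Hunk 5: at line 6 remove [kcw] add [gqtqa] -> 12 lines: pywel itzk ipex olbbk guhlb qxz kxm gqtqa irrvp eng fqd orom
Final line count: 12

Answer: 12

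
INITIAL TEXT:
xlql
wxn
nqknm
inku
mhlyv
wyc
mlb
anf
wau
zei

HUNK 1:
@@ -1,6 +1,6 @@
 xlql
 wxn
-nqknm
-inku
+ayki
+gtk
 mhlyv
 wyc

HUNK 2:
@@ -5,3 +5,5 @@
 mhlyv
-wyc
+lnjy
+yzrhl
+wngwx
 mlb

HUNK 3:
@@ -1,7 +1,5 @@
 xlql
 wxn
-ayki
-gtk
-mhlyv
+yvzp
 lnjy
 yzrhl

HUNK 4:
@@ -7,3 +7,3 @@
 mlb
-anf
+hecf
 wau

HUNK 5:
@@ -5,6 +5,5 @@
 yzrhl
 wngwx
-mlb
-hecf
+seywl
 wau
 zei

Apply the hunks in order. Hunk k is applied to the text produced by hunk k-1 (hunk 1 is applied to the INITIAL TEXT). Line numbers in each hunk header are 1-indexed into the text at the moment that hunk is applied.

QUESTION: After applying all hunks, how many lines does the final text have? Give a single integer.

Hunk 1: at line 1 remove [nqknm,inku] add [ayki,gtk] -> 10 lines: xlql wxn ayki gtk mhlyv wyc mlb anf wau zei
Hunk 2: at line 5 remove [wyc] add [lnjy,yzrhl,wngwx] -> 12 lines: xlql wxn ayki gtk mhlyv lnjy yzrhl wngwx mlb anf wau zei
Hunk 3: at line 1 remove [ayki,gtk,mhlyv] add [yvzp] -> 10 lines: xlql wxn yvzp lnjy yzrhl wngwx mlb anf wau zei
Hunk 4: at line 7 remove [anf] add [hecf] -> 10 lines: xlql wxn yvzp lnjy yzrhl wngwx mlb hecf wau zei
Hunk 5: at line 5 remove [mlb,hecf] add [seywl] -> 9 lines: xlql wxn yvzp lnjy yzrhl wngwx seywl wau zei
Final line count: 9

Answer: 9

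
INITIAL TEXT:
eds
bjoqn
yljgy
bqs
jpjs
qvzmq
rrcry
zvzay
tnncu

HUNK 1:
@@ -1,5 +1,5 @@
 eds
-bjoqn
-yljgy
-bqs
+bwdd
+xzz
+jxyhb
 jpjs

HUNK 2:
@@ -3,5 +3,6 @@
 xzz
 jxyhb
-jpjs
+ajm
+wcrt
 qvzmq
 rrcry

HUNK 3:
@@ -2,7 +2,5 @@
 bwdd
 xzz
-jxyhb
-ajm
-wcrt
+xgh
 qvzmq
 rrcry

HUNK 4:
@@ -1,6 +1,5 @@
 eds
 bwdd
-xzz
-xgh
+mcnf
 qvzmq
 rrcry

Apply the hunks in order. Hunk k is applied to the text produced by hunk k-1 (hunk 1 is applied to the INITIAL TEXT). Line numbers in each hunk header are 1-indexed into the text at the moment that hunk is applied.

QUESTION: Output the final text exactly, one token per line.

Answer: eds
bwdd
mcnf
qvzmq
rrcry
zvzay
tnncu

Derivation:
Hunk 1: at line 1 remove [bjoqn,yljgy,bqs] add [bwdd,xzz,jxyhb] -> 9 lines: eds bwdd xzz jxyhb jpjs qvzmq rrcry zvzay tnncu
Hunk 2: at line 3 remove [jpjs] add [ajm,wcrt] -> 10 lines: eds bwdd xzz jxyhb ajm wcrt qvzmq rrcry zvzay tnncu
Hunk 3: at line 2 remove [jxyhb,ajm,wcrt] add [xgh] -> 8 lines: eds bwdd xzz xgh qvzmq rrcry zvzay tnncu
Hunk 4: at line 1 remove [xzz,xgh] add [mcnf] -> 7 lines: eds bwdd mcnf qvzmq rrcry zvzay tnncu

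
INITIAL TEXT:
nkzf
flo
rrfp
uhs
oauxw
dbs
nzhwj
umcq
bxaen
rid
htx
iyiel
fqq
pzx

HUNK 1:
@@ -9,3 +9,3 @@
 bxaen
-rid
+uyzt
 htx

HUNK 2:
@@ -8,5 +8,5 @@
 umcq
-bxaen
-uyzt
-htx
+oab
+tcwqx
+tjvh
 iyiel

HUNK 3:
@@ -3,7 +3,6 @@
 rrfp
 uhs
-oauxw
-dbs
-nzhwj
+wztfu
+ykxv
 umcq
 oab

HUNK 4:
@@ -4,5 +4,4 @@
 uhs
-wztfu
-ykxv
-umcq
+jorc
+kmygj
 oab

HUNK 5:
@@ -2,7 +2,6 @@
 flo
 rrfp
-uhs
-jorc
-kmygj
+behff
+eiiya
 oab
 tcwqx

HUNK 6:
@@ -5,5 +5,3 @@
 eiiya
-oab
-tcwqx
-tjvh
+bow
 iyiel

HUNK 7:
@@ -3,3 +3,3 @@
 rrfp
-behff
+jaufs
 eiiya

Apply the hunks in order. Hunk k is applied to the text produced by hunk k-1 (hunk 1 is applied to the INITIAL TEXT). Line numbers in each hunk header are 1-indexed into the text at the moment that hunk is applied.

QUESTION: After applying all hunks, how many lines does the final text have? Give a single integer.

Hunk 1: at line 9 remove [rid] add [uyzt] -> 14 lines: nkzf flo rrfp uhs oauxw dbs nzhwj umcq bxaen uyzt htx iyiel fqq pzx
Hunk 2: at line 8 remove [bxaen,uyzt,htx] add [oab,tcwqx,tjvh] -> 14 lines: nkzf flo rrfp uhs oauxw dbs nzhwj umcq oab tcwqx tjvh iyiel fqq pzx
Hunk 3: at line 3 remove [oauxw,dbs,nzhwj] add [wztfu,ykxv] -> 13 lines: nkzf flo rrfp uhs wztfu ykxv umcq oab tcwqx tjvh iyiel fqq pzx
Hunk 4: at line 4 remove [wztfu,ykxv,umcq] add [jorc,kmygj] -> 12 lines: nkzf flo rrfp uhs jorc kmygj oab tcwqx tjvh iyiel fqq pzx
Hunk 5: at line 2 remove [uhs,jorc,kmygj] add [behff,eiiya] -> 11 lines: nkzf flo rrfp behff eiiya oab tcwqx tjvh iyiel fqq pzx
Hunk 6: at line 5 remove [oab,tcwqx,tjvh] add [bow] -> 9 lines: nkzf flo rrfp behff eiiya bow iyiel fqq pzx
Hunk 7: at line 3 remove [behff] add [jaufs] -> 9 lines: nkzf flo rrfp jaufs eiiya bow iyiel fqq pzx
Final line count: 9

Answer: 9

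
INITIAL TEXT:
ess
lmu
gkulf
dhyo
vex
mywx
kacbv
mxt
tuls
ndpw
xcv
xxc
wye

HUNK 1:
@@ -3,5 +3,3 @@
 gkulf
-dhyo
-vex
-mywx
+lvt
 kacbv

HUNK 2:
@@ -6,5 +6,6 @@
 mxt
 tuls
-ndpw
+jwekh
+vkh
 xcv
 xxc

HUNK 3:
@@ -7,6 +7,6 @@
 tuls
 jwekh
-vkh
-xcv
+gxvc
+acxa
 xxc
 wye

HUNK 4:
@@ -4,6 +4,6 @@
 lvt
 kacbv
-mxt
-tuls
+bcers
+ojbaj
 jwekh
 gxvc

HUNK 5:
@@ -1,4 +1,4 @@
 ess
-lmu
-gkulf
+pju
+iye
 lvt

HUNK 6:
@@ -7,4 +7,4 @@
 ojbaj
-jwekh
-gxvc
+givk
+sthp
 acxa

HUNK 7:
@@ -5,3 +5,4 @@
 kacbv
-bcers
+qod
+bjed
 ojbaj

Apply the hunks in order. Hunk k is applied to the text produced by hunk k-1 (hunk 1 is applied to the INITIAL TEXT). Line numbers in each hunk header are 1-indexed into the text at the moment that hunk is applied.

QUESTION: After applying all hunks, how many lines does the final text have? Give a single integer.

Answer: 13

Derivation:
Hunk 1: at line 3 remove [dhyo,vex,mywx] add [lvt] -> 11 lines: ess lmu gkulf lvt kacbv mxt tuls ndpw xcv xxc wye
Hunk 2: at line 6 remove [ndpw] add [jwekh,vkh] -> 12 lines: ess lmu gkulf lvt kacbv mxt tuls jwekh vkh xcv xxc wye
Hunk 3: at line 7 remove [vkh,xcv] add [gxvc,acxa] -> 12 lines: ess lmu gkulf lvt kacbv mxt tuls jwekh gxvc acxa xxc wye
Hunk 4: at line 4 remove [mxt,tuls] add [bcers,ojbaj] -> 12 lines: ess lmu gkulf lvt kacbv bcers ojbaj jwekh gxvc acxa xxc wye
Hunk 5: at line 1 remove [lmu,gkulf] add [pju,iye] -> 12 lines: ess pju iye lvt kacbv bcers ojbaj jwekh gxvc acxa xxc wye
Hunk 6: at line 7 remove [jwekh,gxvc] add [givk,sthp] -> 12 lines: ess pju iye lvt kacbv bcers ojbaj givk sthp acxa xxc wye
Hunk 7: at line 5 remove [bcers] add [qod,bjed] -> 13 lines: ess pju iye lvt kacbv qod bjed ojbaj givk sthp acxa xxc wye
Final line count: 13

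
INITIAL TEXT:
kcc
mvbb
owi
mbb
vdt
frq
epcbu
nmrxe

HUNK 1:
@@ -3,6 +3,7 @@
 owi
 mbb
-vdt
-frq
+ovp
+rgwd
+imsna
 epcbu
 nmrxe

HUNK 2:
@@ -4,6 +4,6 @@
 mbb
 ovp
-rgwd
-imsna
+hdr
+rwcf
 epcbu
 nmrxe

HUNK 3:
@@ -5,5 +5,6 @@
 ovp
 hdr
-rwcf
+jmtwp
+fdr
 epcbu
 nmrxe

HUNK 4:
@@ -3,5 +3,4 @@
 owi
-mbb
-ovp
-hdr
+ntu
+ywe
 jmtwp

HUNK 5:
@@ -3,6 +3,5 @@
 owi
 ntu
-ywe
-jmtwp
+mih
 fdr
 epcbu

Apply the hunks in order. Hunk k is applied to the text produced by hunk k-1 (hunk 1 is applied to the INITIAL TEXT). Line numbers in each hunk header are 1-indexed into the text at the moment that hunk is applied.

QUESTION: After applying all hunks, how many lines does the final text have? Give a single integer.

Hunk 1: at line 3 remove [vdt,frq] add [ovp,rgwd,imsna] -> 9 lines: kcc mvbb owi mbb ovp rgwd imsna epcbu nmrxe
Hunk 2: at line 4 remove [rgwd,imsna] add [hdr,rwcf] -> 9 lines: kcc mvbb owi mbb ovp hdr rwcf epcbu nmrxe
Hunk 3: at line 5 remove [rwcf] add [jmtwp,fdr] -> 10 lines: kcc mvbb owi mbb ovp hdr jmtwp fdr epcbu nmrxe
Hunk 4: at line 3 remove [mbb,ovp,hdr] add [ntu,ywe] -> 9 lines: kcc mvbb owi ntu ywe jmtwp fdr epcbu nmrxe
Hunk 5: at line 3 remove [ywe,jmtwp] add [mih] -> 8 lines: kcc mvbb owi ntu mih fdr epcbu nmrxe
Final line count: 8

Answer: 8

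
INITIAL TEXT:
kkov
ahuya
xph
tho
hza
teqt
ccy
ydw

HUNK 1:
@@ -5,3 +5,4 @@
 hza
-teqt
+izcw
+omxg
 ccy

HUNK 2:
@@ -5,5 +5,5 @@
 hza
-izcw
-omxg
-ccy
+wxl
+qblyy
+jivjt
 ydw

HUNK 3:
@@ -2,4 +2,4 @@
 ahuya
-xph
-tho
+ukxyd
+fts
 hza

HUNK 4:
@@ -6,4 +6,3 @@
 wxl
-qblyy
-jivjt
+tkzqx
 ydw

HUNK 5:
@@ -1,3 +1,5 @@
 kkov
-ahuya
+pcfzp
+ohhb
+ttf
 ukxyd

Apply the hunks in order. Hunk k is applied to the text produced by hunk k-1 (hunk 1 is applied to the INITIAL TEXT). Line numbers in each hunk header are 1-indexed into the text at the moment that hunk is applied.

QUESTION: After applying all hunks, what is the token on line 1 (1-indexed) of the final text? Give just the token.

Answer: kkov

Derivation:
Hunk 1: at line 5 remove [teqt] add [izcw,omxg] -> 9 lines: kkov ahuya xph tho hza izcw omxg ccy ydw
Hunk 2: at line 5 remove [izcw,omxg,ccy] add [wxl,qblyy,jivjt] -> 9 lines: kkov ahuya xph tho hza wxl qblyy jivjt ydw
Hunk 3: at line 2 remove [xph,tho] add [ukxyd,fts] -> 9 lines: kkov ahuya ukxyd fts hza wxl qblyy jivjt ydw
Hunk 4: at line 6 remove [qblyy,jivjt] add [tkzqx] -> 8 lines: kkov ahuya ukxyd fts hza wxl tkzqx ydw
Hunk 5: at line 1 remove [ahuya] add [pcfzp,ohhb,ttf] -> 10 lines: kkov pcfzp ohhb ttf ukxyd fts hza wxl tkzqx ydw
Final line 1: kkov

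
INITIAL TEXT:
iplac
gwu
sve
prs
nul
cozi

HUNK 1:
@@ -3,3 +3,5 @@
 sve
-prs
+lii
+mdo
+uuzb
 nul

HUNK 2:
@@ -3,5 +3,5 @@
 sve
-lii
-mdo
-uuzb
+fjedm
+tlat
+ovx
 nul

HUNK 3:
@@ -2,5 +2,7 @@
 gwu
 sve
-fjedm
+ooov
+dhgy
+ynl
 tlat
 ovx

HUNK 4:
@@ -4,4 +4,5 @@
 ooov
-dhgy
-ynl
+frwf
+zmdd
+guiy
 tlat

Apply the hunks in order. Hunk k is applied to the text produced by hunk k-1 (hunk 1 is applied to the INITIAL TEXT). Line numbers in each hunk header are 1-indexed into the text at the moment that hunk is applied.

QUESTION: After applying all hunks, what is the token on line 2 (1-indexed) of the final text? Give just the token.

Answer: gwu

Derivation:
Hunk 1: at line 3 remove [prs] add [lii,mdo,uuzb] -> 8 lines: iplac gwu sve lii mdo uuzb nul cozi
Hunk 2: at line 3 remove [lii,mdo,uuzb] add [fjedm,tlat,ovx] -> 8 lines: iplac gwu sve fjedm tlat ovx nul cozi
Hunk 3: at line 2 remove [fjedm] add [ooov,dhgy,ynl] -> 10 lines: iplac gwu sve ooov dhgy ynl tlat ovx nul cozi
Hunk 4: at line 4 remove [dhgy,ynl] add [frwf,zmdd,guiy] -> 11 lines: iplac gwu sve ooov frwf zmdd guiy tlat ovx nul cozi
Final line 2: gwu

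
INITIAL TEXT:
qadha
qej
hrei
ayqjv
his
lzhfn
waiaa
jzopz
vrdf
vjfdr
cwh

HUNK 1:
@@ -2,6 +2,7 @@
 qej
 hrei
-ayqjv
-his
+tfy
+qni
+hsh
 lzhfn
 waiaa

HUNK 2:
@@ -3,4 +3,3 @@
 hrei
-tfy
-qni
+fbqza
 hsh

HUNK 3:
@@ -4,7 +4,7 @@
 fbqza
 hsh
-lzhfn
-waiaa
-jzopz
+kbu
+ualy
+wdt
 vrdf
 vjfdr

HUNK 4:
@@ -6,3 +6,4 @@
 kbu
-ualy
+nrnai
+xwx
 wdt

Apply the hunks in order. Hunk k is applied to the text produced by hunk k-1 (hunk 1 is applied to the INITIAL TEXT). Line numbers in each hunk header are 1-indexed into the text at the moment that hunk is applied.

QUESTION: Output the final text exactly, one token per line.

Answer: qadha
qej
hrei
fbqza
hsh
kbu
nrnai
xwx
wdt
vrdf
vjfdr
cwh

Derivation:
Hunk 1: at line 2 remove [ayqjv,his] add [tfy,qni,hsh] -> 12 lines: qadha qej hrei tfy qni hsh lzhfn waiaa jzopz vrdf vjfdr cwh
Hunk 2: at line 3 remove [tfy,qni] add [fbqza] -> 11 lines: qadha qej hrei fbqza hsh lzhfn waiaa jzopz vrdf vjfdr cwh
Hunk 3: at line 4 remove [lzhfn,waiaa,jzopz] add [kbu,ualy,wdt] -> 11 lines: qadha qej hrei fbqza hsh kbu ualy wdt vrdf vjfdr cwh
Hunk 4: at line 6 remove [ualy] add [nrnai,xwx] -> 12 lines: qadha qej hrei fbqza hsh kbu nrnai xwx wdt vrdf vjfdr cwh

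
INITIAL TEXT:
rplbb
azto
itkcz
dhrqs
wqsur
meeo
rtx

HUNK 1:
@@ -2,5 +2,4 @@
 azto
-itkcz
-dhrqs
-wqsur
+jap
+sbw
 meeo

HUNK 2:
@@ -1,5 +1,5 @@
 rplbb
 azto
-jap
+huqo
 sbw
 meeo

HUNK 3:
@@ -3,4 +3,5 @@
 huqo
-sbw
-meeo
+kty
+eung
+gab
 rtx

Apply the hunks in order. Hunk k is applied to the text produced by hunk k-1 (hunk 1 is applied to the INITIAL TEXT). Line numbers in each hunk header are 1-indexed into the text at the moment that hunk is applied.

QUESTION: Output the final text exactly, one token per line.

Answer: rplbb
azto
huqo
kty
eung
gab
rtx

Derivation:
Hunk 1: at line 2 remove [itkcz,dhrqs,wqsur] add [jap,sbw] -> 6 lines: rplbb azto jap sbw meeo rtx
Hunk 2: at line 1 remove [jap] add [huqo] -> 6 lines: rplbb azto huqo sbw meeo rtx
Hunk 3: at line 3 remove [sbw,meeo] add [kty,eung,gab] -> 7 lines: rplbb azto huqo kty eung gab rtx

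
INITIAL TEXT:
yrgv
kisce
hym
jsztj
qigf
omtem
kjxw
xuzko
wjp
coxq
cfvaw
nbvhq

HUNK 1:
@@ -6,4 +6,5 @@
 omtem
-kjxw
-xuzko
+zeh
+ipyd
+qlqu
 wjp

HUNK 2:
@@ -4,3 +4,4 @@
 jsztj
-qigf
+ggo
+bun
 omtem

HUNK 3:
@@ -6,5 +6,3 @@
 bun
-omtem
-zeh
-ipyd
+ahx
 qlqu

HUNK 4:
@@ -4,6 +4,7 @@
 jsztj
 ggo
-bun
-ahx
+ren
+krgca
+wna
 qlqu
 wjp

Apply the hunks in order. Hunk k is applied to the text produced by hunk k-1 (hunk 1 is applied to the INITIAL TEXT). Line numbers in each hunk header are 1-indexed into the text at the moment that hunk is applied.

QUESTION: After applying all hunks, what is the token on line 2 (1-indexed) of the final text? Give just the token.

Hunk 1: at line 6 remove [kjxw,xuzko] add [zeh,ipyd,qlqu] -> 13 lines: yrgv kisce hym jsztj qigf omtem zeh ipyd qlqu wjp coxq cfvaw nbvhq
Hunk 2: at line 4 remove [qigf] add [ggo,bun] -> 14 lines: yrgv kisce hym jsztj ggo bun omtem zeh ipyd qlqu wjp coxq cfvaw nbvhq
Hunk 3: at line 6 remove [omtem,zeh,ipyd] add [ahx] -> 12 lines: yrgv kisce hym jsztj ggo bun ahx qlqu wjp coxq cfvaw nbvhq
Hunk 4: at line 4 remove [bun,ahx] add [ren,krgca,wna] -> 13 lines: yrgv kisce hym jsztj ggo ren krgca wna qlqu wjp coxq cfvaw nbvhq
Final line 2: kisce

Answer: kisce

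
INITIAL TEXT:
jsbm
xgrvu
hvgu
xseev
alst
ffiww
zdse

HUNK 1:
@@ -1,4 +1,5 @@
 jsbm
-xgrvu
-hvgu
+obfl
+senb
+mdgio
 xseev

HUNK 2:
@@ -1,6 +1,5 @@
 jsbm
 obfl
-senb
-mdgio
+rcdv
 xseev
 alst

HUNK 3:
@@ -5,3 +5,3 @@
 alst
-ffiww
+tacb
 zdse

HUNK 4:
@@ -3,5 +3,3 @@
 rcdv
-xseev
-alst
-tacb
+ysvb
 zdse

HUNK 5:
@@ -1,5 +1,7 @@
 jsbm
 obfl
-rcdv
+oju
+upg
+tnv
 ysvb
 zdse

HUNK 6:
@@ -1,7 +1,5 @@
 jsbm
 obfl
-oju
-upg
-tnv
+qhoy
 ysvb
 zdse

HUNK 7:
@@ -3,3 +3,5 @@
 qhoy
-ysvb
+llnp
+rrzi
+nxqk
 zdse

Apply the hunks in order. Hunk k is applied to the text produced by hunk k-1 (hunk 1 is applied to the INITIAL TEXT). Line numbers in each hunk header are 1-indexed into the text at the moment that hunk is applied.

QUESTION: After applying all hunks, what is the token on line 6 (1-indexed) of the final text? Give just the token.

Answer: nxqk

Derivation:
Hunk 1: at line 1 remove [xgrvu,hvgu] add [obfl,senb,mdgio] -> 8 lines: jsbm obfl senb mdgio xseev alst ffiww zdse
Hunk 2: at line 1 remove [senb,mdgio] add [rcdv] -> 7 lines: jsbm obfl rcdv xseev alst ffiww zdse
Hunk 3: at line 5 remove [ffiww] add [tacb] -> 7 lines: jsbm obfl rcdv xseev alst tacb zdse
Hunk 4: at line 3 remove [xseev,alst,tacb] add [ysvb] -> 5 lines: jsbm obfl rcdv ysvb zdse
Hunk 5: at line 1 remove [rcdv] add [oju,upg,tnv] -> 7 lines: jsbm obfl oju upg tnv ysvb zdse
Hunk 6: at line 1 remove [oju,upg,tnv] add [qhoy] -> 5 lines: jsbm obfl qhoy ysvb zdse
Hunk 7: at line 3 remove [ysvb] add [llnp,rrzi,nxqk] -> 7 lines: jsbm obfl qhoy llnp rrzi nxqk zdse
Final line 6: nxqk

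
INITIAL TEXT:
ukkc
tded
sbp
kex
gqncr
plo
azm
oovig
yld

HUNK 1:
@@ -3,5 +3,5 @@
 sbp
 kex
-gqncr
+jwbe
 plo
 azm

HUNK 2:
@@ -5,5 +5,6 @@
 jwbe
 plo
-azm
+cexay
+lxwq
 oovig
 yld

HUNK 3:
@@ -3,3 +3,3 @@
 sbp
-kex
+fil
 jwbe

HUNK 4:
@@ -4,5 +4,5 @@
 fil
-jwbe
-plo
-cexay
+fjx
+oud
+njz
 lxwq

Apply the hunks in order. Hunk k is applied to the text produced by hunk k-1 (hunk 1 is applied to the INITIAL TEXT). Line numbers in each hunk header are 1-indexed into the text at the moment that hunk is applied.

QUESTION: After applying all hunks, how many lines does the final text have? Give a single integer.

Hunk 1: at line 3 remove [gqncr] add [jwbe] -> 9 lines: ukkc tded sbp kex jwbe plo azm oovig yld
Hunk 2: at line 5 remove [azm] add [cexay,lxwq] -> 10 lines: ukkc tded sbp kex jwbe plo cexay lxwq oovig yld
Hunk 3: at line 3 remove [kex] add [fil] -> 10 lines: ukkc tded sbp fil jwbe plo cexay lxwq oovig yld
Hunk 4: at line 4 remove [jwbe,plo,cexay] add [fjx,oud,njz] -> 10 lines: ukkc tded sbp fil fjx oud njz lxwq oovig yld
Final line count: 10

Answer: 10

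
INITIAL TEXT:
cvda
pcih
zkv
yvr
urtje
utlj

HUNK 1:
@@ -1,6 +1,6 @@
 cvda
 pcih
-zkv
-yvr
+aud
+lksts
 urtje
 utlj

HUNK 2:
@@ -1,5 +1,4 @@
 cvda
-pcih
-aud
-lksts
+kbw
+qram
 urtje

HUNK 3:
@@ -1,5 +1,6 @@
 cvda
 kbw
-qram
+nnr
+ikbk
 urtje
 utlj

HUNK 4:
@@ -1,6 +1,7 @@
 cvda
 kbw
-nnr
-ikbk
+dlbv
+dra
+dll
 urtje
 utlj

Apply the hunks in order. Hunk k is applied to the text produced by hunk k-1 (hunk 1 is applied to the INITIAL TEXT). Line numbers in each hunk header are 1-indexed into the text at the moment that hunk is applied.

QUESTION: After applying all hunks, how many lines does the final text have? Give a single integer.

Hunk 1: at line 1 remove [zkv,yvr] add [aud,lksts] -> 6 lines: cvda pcih aud lksts urtje utlj
Hunk 2: at line 1 remove [pcih,aud,lksts] add [kbw,qram] -> 5 lines: cvda kbw qram urtje utlj
Hunk 3: at line 1 remove [qram] add [nnr,ikbk] -> 6 lines: cvda kbw nnr ikbk urtje utlj
Hunk 4: at line 1 remove [nnr,ikbk] add [dlbv,dra,dll] -> 7 lines: cvda kbw dlbv dra dll urtje utlj
Final line count: 7

Answer: 7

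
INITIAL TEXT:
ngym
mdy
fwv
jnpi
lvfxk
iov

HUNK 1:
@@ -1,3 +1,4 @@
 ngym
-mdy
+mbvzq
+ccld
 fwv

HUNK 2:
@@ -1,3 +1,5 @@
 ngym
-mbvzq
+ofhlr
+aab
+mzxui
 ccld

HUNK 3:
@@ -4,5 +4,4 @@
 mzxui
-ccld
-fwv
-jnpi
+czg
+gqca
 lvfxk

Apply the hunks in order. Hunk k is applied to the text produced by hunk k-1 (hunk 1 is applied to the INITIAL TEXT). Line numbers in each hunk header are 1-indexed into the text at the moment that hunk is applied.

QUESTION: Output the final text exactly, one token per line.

Hunk 1: at line 1 remove [mdy] add [mbvzq,ccld] -> 7 lines: ngym mbvzq ccld fwv jnpi lvfxk iov
Hunk 2: at line 1 remove [mbvzq] add [ofhlr,aab,mzxui] -> 9 lines: ngym ofhlr aab mzxui ccld fwv jnpi lvfxk iov
Hunk 3: at line 4 remove [ccld,fwv,jnpi] add [czg,gqca] -> 8 lines: ngym ofhlr aab mzxui czg gqca lvfxk iov

Answer: ngym
ofhlr
aab
mzxui
czg
gqca
lvfxk
iov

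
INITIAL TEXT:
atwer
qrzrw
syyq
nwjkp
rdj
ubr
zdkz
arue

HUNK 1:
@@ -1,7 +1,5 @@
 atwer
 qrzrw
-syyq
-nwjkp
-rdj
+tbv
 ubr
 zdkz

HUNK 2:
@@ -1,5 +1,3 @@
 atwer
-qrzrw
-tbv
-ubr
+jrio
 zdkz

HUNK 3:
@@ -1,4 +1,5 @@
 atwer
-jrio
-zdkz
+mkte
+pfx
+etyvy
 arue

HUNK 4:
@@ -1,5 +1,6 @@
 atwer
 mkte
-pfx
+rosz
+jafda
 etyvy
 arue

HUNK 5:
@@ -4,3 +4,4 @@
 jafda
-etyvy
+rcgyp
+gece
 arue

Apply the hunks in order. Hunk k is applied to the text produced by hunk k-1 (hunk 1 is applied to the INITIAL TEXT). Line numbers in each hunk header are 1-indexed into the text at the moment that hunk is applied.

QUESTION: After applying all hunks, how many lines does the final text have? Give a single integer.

Hunk 1: at line 1 remove [syyq,nwjkp,rdj] add [tbv] -> 6 lines: atwer qrzrw tbv ubr zdkz arue
Hunk 2: at line 1 remove [qrzrw,tbv,ubr] add [jrio] -> 4 lines: atwer jrio zdkz arue
Hunk 3: at line 1 remove [jrio,zdkz] add [mkte,pfx,etyvy] -> 5 lines: atwer mkte pfx etyvy arue
Hunk 4: at line 1 remove [pfx] add [rosz,jafda] -> 6 lines: atwer mkte rosz jafda etyvy arue
Hunk 5: at line 4 remove [etyvy] add [rcgyp,gece] -> 7 lines: atwer mkte rosz jafda rcgyp gece arue
Final line count: 7

Answer: 7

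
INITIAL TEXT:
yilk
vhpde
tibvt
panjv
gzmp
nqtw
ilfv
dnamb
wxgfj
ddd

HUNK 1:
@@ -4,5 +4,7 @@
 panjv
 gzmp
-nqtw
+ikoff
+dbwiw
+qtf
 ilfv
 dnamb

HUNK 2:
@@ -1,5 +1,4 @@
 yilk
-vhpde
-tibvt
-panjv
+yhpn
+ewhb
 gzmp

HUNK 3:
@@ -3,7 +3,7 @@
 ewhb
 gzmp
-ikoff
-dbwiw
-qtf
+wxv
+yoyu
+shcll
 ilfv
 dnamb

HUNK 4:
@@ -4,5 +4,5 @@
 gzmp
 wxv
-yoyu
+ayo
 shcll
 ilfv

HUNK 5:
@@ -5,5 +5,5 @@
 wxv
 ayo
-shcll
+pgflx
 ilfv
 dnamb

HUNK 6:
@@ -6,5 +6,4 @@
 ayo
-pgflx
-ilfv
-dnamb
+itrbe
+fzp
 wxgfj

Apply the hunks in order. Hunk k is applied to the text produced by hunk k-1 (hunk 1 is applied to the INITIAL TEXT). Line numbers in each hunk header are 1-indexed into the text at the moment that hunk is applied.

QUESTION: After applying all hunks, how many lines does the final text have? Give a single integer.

Answer: 10

Derivation:
Hunk 1: at line 4 remove [nqtw] add [ikoff,dbwiw,qtf] -> 12 lines: yilk vhpde tibvt panjv gzmp ikoff dbwiw qtf ilfv dnamb wxgfj ddd
Hunk 2: at line 1 remove [vhpde,tibvt,panjv] add [yhpn,ewhb] -> 11 lines: yilk yhpn ewhb gzmp ikoff dbwiw qtf ilfv dnamb wxgfj ddd
Hunk 3: at line 3 remove [ikoff,dbwiw,qtf] add [wxv,yoyu,shcll] -> 11 lines: yilk yhpn ewhb gzmp wxv yoyu shcll ilfv dnamb wxgfj ddd
Hunk 4: at line 4 remove [yoyu] add [ayo] -> 11 lines: yilk yhpn ewhb gzmp wxv ayo shcll ilfv dnamb wxgfj ddd
Hunk 5: at line 5 remove [shcll] add [pgflx] -> 11 lines: yilk yhpn ewhb gzmp wxv ayo pgflx ilfv dnamb wxgfj ddd
Hunk 6: at line 6 remove [pgflx,ilfv,dnamb] add [itrbe,fzp] -> 10 lines: yilk yhpn ewhb gzmp wxv ayo itrbe fzp wxgfj ddd
Final line count: 10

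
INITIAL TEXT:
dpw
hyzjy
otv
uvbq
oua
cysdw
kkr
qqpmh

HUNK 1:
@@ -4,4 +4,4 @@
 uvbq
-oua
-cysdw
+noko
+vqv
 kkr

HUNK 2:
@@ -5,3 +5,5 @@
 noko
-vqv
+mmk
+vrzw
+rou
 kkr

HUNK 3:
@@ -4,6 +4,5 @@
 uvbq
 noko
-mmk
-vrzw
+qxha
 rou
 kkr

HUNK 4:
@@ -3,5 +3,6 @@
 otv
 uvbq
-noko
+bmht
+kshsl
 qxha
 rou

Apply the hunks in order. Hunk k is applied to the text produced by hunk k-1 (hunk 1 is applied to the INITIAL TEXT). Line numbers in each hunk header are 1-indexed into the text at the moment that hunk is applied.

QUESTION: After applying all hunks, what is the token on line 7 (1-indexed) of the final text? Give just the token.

Hunk 1: at line 4 remove [oua,cysdw] add [noko,vqv] -> 8 lines: dpw hyzjy otv uvbq noko vqv kkr qqpmh
Hunk 2: at line 5 remove [vqv] add [mmk,vrzw,rou] -> 10 lines: dpw hyzjy otv uvbq noko mmk vrzw rou kkr qqpmh
Hunk 3: at line 4 remove [mmk,vrzw] add [qxha] -> 9 lines: dpw hyzjy otv uvbq noko qxha rou kkr qqpmh
Hunk 4: at line 3 remove [noko] add [bmht,kshsl] -> 10 lines: dpw hyzjy otv uvbq bmht kshsl qxha rou kkr qqpmh
Final line 7: qxha

Answer: qxha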